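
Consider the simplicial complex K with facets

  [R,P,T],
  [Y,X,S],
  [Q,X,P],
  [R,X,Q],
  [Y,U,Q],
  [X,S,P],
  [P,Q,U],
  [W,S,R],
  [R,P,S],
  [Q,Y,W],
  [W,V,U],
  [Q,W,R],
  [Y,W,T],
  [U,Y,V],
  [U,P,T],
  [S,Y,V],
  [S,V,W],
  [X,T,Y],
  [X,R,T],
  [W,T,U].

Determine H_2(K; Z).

H_2 ≅ 0.

Fix the vertex order P < Q < R < S < T < U < V < W < X < Y and write every simplex with vertices in increasing order. Then dim K = 2 and the simplices of K are:

  0-simplices (10): P, Q, R, S, T, U, V, W, X, Y
  1-simplices (30): PQ, PR, PS, PT, PU, PX, QR, QU, QW, QX, QY, RS, RT, RW, RX, SV, SW, SX, SY, TU, TW, TX, TY, UV, UW, UY, VW, VY, WY, XY
  2-simplices (20): PQU, PQX, PRS, PRT, PSX, PTU, QRW, QRX, QUY, QWY, RSW, RTX, SVW, SVY, SXY, TUW, TWY, TXY, UVW, UVY

giving chain groups C_0 ≅ Z^10, C_1 ≅ Z^30, C_2 ≅ Z^20.

The boundary map ∂_1: C_1 → C_0 sends each edge [p,q] (with p < q) to q − p. For instance
  ∂QU = U − Q.
As a 10×30 matrix over Z this has rank 9, with invariant factors (1,1,1,1,1,1,1,1,1).

Boundary ∂_2: C_2 → C_1 sends each 2-simplex [p,q,r] to [q,r] − [p,r] + [p,q]. For instance
  ∂UVW = VW − UW + UV,
  ∂SXY = XY − SY + SX.
This gives a 30×20 integer matrix of rank 20; reducing to Smith normal form yields diagonal entries (1,1,1,1,1,1,1,1,1,1,1,1,1,1,1,1,1,1,1,2).

Reading off H_k = ker ∂_k / im ∂_{k+1}:

  H_2: rank ker ∂_2 − rank ∂_3 = (20 − 20) − 0 = 0, and there is no ∂_3, so H_2 = 0.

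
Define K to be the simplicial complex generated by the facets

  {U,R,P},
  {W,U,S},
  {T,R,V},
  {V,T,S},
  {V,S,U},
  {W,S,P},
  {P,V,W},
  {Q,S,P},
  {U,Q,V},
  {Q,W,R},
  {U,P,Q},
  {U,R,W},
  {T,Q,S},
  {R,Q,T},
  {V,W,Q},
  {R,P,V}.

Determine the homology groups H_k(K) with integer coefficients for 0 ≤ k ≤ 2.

H_0 = Z,  H_1 = Z^2,  H_2 = Z.

Fix the vertex order P < Q < R < S < T < U < V < W and write every simplex with vertices in increasing order. Then dim K = 2 and the simplices of K are:

  0-simplices (8): P, Q, R, S, T, U, V, W
  1-simplices (24): PQ, PR, PS, PU, PV, PW, QR, QS, QT, QU, QV, QW, RT, RU, RV, RW, ST, SU, SV, SW, TV, UV, UW, VW
  2-simplices (16): PQS, PQU, PRU, PRV, PSW, PVW, QRT, QRW, QST, QUV, QVW, RTV, RUW, STV, SUV, SUW

so the chain groups are C_0 ≅ Z^8, C_1 ≅ Z^24, C_2 ≅ Z^16.

Boundary ∂_1: C_1 → C_0 is given by ∂[p,q] = [q] − [p]. For instance
  ∂PQ = Q − P.
The 8×24 boundary matrix has rank 7 and Smith normal form diag(1,1,1,1,1,1,1).

∂_2: C_2 → C_1 maps a triangle to the signed sum of its edges. For instance
  ∂PQU = QU − PU + PQ,
  ∂QUV = UV − QV + QU.
This gives a 24×16 integer matrix of rank 15; reducing to Smith normal form yields diagonal entries (1,1,1,1,1,1,1,1,1,1,1,1,1,1,1).

Reading off H_k = ker ∂_k / im ∂_{k+1}:

  H_0: rank C_0 − rank ∂_1 = 8 − 7 = 1, and the invariant factors of ∂_1 are all 1, so H_0 = Z.
  H_1: rank ker ∂_1 − rank ∂_2 = (24 − 7) − 15 = 2, and the invariant factors of ∂_2 are all 1, so H_1 = Z^2.
  H_2: rank ker ∂_2 − rank ∂_3 = (16 − 15) − 0 = 1, and there is no ∂_3, so H_2 = Z.

As a check, the Euler characteristic is 8 − 24 + 16 = 0, which agrees with 1 − 2 + 1 = 0.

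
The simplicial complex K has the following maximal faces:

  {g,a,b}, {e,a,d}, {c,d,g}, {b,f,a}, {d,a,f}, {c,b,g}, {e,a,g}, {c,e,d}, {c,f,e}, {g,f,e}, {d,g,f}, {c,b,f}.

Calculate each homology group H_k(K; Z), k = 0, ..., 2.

H_0 = Z,  H_1 = Z/2,  H_2 = 0.

We work with the vertex ordering a < b < c < d < e < f < g. The simplices of K, each written with vertices in increasing order, are:

  0-simplices (7): a, b, c, d, e, f, g
  1-simplices (18): ab, ad, ae, af, ag, bc, bf, bg, cd, ce, cf, cg, de, df, dg, ef, eg, fg
  2-simplices (12): abf, abg, ade, adf, aeg, bcf, bcg, cde, cdg, cef, dfg, efg

giving chain groups C_0 ≅ Z^7, C_1 ≅ Z^18, C_2 ≅ Z^12.

Boundary ∂_1: C_1 → C_0 sends each edge [p,q] (with p < q) to q − p.
This gives a 7×18 integer matrix of rank 6; reducing to Smith normal form yields diagonal entries (1,1,1,1,1,1).

Boundary ∂_2: C_2 → C_1 acts by ∂[p,q,r] = [q,r] − [p,r] + [p,q]. For instance
  ∂adf = df − af + ad,
  ∂cef = ef − cf + ce.
This gives a 18×12 integer matrix of rank 12; reducing to Smith normal form yields diagonal entries (1,1,1,1,1,1,1,1,1,1,1,2).

Computing H_k = (kernel of ∂_k) / (image of ∂_{k+1}):

  H_0: rank C_0 − rank ∂_1 = 7 − 6 = 1, and the invariant factors of ∂_1 are all 1, so H_0 ≅ Z.
  H_1: rank ker ∂_1 − rank ∂_2 = (18 − 6) − 12 = 0, and ∂_2 has invariant factor 2 > 1, so H_1 ≅ Z/2.
  H_2: rank ker ∂_2 − rank ∂_3 = (12 − 12) − 0 = 0, and there is no ∂_3, so H_2 ≅ 0.

As a check, the Euler characteristic is 7 − 18 + 12 = 1, which agrees with 1 − 0 + 0 = 1.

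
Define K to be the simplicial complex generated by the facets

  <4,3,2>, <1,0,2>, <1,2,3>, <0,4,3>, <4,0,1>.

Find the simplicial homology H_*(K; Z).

We work with the vertex ordering 0 < 1 < 2 < 3 < 4. The simplices of K, each written with vertices in increasing order, are:

  0-simplices (5): [0], [1], [2], [3], [4]
  1-simplices (10): [0,1], [0,2], [0,3], [0,4], [1,2], [1,3], [1,4], [2,3], [2,4], [3,4]
  2-simplices (5): [0,1,2], [0,1,4], [0,3,4], [1,2,3], [2,3,4]

so the chain groups are C_0 ≅ Z^5, C_1 ≅ Z^10, C_2 ≅ Z^5.

∂_1: C_1 → C_0 is given by ∂[p,q] = [q] − [p]. For instance
  ∂[0,2] = [2] − [0].
As a 5×10 matrix over Z this has rank 4, with invariant factors (1,1,1,1).

The boundary map ∂_2: C_2 → C_1 acts by ∂[p,q,r] = [q,r] − [p,r] + [p,q]. For instance
  ∂[0,3,4] = [3,4] − [0,4] + [0,3],
  ∂[0,1,4] = [1,4] − [0,4] + [0,1].
The 10×5 boundary matrix has rank 5 and Smith normal form diag(1,1,1,1,1).

From H_k ≅ ker(∂_k) / im(∂_{k+1}) we obtain:

  H_0: rank C_0 − rank ∂_1 = 5 − 4 = 1, and the invariant factors of ∂_1 are all 1, so H_0 ≅ Z.
  H_1: rank ker ∂_1 − rank ∂_2 = (10 − 4) − 5 = 1, and the invariant factors of ∂_2 are all 1, so H_1 ≅ Z.
  H_2: rank ker ∂_2 − rank ∂_3 = (5 − 5) − 0 = 0, and there is no ∂_3, so H_2 ≅ 0.

H_0 ≅ Z,  H_1 ≅ Z,  H_2 = 0.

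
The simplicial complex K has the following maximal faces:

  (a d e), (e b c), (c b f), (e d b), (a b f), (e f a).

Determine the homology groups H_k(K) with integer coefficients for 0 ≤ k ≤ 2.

Fix the vertex order a < b < c < d < e < f and write every simplex with vertices in increasing order. Then dim K = 2 and the simplices of K are:

  0-simplices (6): a, b, c, d, e, f
  1-simplices (12): ab, ad, ae, af, bc, bd, be, bf, ce, cf, de, ef
  2-simplices (6): abf, ade, aef, bce, bcf, bde

so the chain groups are C_0 ≅ Z^6, C_1 ≅ Z^12, C_2 ≅ Z^6.

∂_1: C_1 → C_0 maps an edge to its endpoints' difference, ∂[p,q] = q − p. For instance
  ∂bf = f − b.
The 6×12 boundary matrix has rank 5 and Smith normal form diag(1,1,1,1,1).

The boundary map ∂_2: C_2 → C_1 sends each 2-simplex [p,q,r] to [q,r] − [p,r] + [p,q]. For instance
  ∂aef = ef − af + ae,
  ∂bcf = cf − bf + bc.
As a 12×6 matrix over Z this has rank 6, with invariant factors (1,1,1,1,1,1).

Reading off H_k = ker ∂_k / im ∂_{k+1}:

  H_0: rank C_0 − rank ∂_1 = 6 − 5 = 1, and the invariant factors of ∂_1 are all 1, so H_0 = Z.
  H_1: rank ker ∂_1 − rank ∂_2 = (12 − 5) − 6 = 1, and the invariant factors of ∂_2 are all 1, so H_1 = Z.
  H_2: rank ker ∂_2 − rank ∂_3 = (6 − 6) − 0 = 0, and there is no ∂_3, so H_2 = 0.

As a check, the Euler characteristic is 6 − 12 + 6 = 0, which agrees with 1 − 1 + 0 = 0.
(K is a triangulation of the cylinder S^1 x I.)

H_0 = Z,  H_1 = Z,  H_2 = 0.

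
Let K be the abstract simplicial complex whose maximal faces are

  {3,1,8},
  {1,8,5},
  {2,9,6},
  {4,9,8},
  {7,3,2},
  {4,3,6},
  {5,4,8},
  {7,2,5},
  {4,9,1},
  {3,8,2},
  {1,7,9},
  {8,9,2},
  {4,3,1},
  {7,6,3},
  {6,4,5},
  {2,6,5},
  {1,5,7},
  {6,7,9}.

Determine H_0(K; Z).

Take the total order 1 < 2 < 3 < 4 < 5 < 6 < 7 < 8 < 9 on the vertex set. Then K (dimension 2) consists of the simplices:

  0-simplices (9): [1], [2], [3], [4], [5], [6], [7], [8], [9]
  1-simplices (27): (27 of them)
  2-simplices (18): [1,3,4], [1,3,8], [1,4,9], [1,5,7], [1,5,8], [1,7,9], [2,3,7], [2,3,8], [2,5,6], [2,5,7], [2,6,9], [2,8,9], [3,4,6], [3,6,7], [4,5,6], [4,5,8], [4,8,9], [6,7,9]

giving chain groups C_0 ≅ Z^9, C_1 ≅ Z^27, C_2 ≅ Z^18.

Boundary ∂_1: C_1 → C_0 is given by ∂[p,q] = [q] − [p]. For instance
  ∂[2,7] = [7] − [2].
This gives a 9×27 integer matrix of rank 8; reducing to Smith normal form yields diagonal entries (1,1,1,1,1,1,1,1).

Boundary ∂_2: C_2 → C_1 maps a triangle to the signed sum of its edges. For instance
  ∂[3,4,6] = [4,6] − [3,6] + [3,4],
  ∂[2,3,7] = [3,7] − [2,7] + [2,3].
This gives a 27×18 integer matrix of rank 18; reducing to Smith normal form yields diagonal entries (1,1,1,1,1,1,1,1,1,1,1,1,1,1,1,1,1,2).

Now H_k = ker ∂_k / im ∂_{k+1}, so:

  H_0: rank C_0 − rank ∂_1 = 9 − 8 = 1, and the invariant factors of ∂_1 are all 1, so H_0 = Z.

(K is a triangulation of the Klein bottle.)

H_0 = Z.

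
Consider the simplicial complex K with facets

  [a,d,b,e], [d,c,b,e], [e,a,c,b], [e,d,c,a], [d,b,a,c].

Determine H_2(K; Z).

Fix the vertex order a < b < c < d < e and write every simplex with vertices in increasing order. Then dim K = 3 and the simplices of K are:

  0-simplices (5): a, b, c, d, e
  1-simplices (10): ab, ac, ad, ae, bc, bd, be, cd, ce, de
  2-simplices (10): abc, abd, abe, acd, ace, ade, bcd, bce, bde, cde
  3-simplices (5): abcd, abce, abde, acde, bcde

Hence C_0 ≅ Z^5, C_1 ≅ Z^10, C_2 ≅ Z^10, C_3 ≅ Z^5.

∂_1: C_1 → C_0 sends each edge [p,q] (with p < q) to q − p.
The resulting 5×10 matrix has rank 4, and its Smith normal form has invariant factors (1,1,1,1).

Boundary ∂_2: C_2 → C_1 maps a triangle to the signed sum of its edges. For instance
  ∂ade = de − ae + ad,
  ∂bde = de − be + bd.
The resulting 10×10 matrix has rank 6, and its Smith normal form has invariant factors (1,1,1,1,1,1).

The boundary map ∂_3: C_3 → C_2 sends each 3-simplex σ to the alternating sum Σ_i (−1)^i (σ with its i-th vertex removed). For instance
  ∂abce = bce − ace + abe − abc,
  ∂abde = bde − ade + abe − abd.
The resulting 10×5 matrix has rank 4, and its Smith normal form has invariant factors (1,1,1,1).

Reading off H_k = ker ∂_k / im ∂_{k+1}:

  H_2: rank ker ∂_2 − rank ∂_3 = (10 − 6) − 4 = 0, and the invariant factors of ∂_3 are all 1, so H_2 = 0.

(K is a triangulation of the 3-sphere S^3.)

H_2 ≅ 0.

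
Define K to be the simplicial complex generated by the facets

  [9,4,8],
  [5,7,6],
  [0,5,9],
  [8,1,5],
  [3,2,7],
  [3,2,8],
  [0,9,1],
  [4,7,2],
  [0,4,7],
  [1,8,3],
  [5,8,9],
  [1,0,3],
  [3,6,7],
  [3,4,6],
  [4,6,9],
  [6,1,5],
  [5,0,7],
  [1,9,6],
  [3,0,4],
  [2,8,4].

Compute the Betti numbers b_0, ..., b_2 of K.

We work with the vertex ordering 0 < 1 < 2 < 3 < 4 < 5 < 6 < 7 < 8 < 9. The simplices of K, each written with vertices in increasing order, are:

  0-simplices (10): [0], [1], [2], [3], [4], [5], [6], [7], [8], [9]
  1-simplices (30): (30 of them)
  2-simplices (20): (20 of them)

so the chain groups are C_0 ≅ Z^10, C_1 ≅ Z^30, C_2 ≅ Z^20.

∂_1: C_1 → C_0 is given by ∂[p,q] = [q] − [p].
As a 10×30 matrix over Z this has rank 9, with invariant factors (1,1,1,1,1,1,1,1,1).

∂_2: C_2 → C_1 acts by ∂[p,q,r] = [q,r] − [p,r] + [p,q]. For instance
  ∂[0,1,3] = [1,3] − [0,3] + [0,1],
  ∂[3,4,6] = [4,6] − [3,6] + [3,4].
This gives a 30×20 integer matrix of rank 20; reducing to Smith normal form yields diagonal entries (1,1,1,1,1,1,1,1,1,1,1,1,1,1,1,1,1,1,1,2).

From H_k ≅ ker(∂_k) / im(∂_{k+1}) we obtain:

  H_0: rank C_0 − rank ∂_1 = 10 − 9 = 1, and the invariant factors of ∂_1 are all 1, so H_0 ≅ Z.
  H_1: rank ker ∂_1 − rank ∂_2 = (30 − 9) − 20 = 1, and ∂_2 has invariant factor 2 > 1, so H_1 ≅ Z ⊕ Z/2.
  H_2: rank ker ∂_2 − rank ∂_3 = (20 − 20) − 0 = 0, and there is no ∂_3, so H_2 ≅ 0.

Hence the Betti numbers are b_0 = 1, b_1 = 1, b_2 = 0.

b_0 = 1, b_1 = 1, b_2 = 0.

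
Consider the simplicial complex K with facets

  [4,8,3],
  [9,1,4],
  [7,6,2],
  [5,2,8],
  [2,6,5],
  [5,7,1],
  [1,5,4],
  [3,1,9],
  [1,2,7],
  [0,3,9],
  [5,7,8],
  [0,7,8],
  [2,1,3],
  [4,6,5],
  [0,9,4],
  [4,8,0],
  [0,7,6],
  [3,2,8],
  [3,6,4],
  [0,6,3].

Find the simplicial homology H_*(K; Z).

H_0 ≅ Z,  H_1 ≅ Z ⊕ Z/2,  H_2 = 0.

K has 10 vertices, 30 edges, 20 triangles.
rank ∂_0 = 0, rank ∂_1 = 9 ⇒ b_0 = 10 − 0 − 9 = 1; all invariant factors of ∂_1 are 1 so no torsion. So H_0 ≅ Z.
rank ∂_1 = 9, rank ∂_2 = 20 ⇒ b_1 = 30 − 9 − 20 = 1; ∂_2 has invariant factor(s) [2] giving torsion. So H_1 ≅ Z ⊕ Z/2.
rank ∂_2 = 20, rank ∂_3 = 0 ⇒ b_2 = 20 − 20 − 0 = 0. So H_2 ≅ 0.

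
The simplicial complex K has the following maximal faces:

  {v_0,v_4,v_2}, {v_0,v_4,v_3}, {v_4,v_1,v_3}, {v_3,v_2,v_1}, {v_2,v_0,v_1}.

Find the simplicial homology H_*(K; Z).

Order the vertices as v_0 < v_1 < v_2 < v_3 < v_4. Listing each simplex with vertices in this order, K has dimension 2 with simplices:

  0-simplices (5): [v_0], [v_1], [v_2], [v_3], [v_4]
  1-simplices (10): [v_0,v_1], [v_0,v_2], [v_0,v_3], [v_0,v_4], [v_1,v_2], [v_1,v_3], [v_1,v_4], [v_2,v_3], [v_2,v_4], [v_3,v_4]
  2-simplices (5): [v_0,v_1,v_2], [v_0,v_2,v_4], [v_0,v_3,v_4], [v_1,v_2,v_3], [v_1,v_3,v_4]

giving chain groups C_0 ≅ Z^5, C_1 ≅ Z^10, C_2 ≅ Z^5.

∂_1: C_1 → C_0 maps an edge to its endpoints' difference, ∂[p,q] = q − p.
This gives a 5×10 integer matrix of rank 4; reducing to Smith normal form yields diagonal entries (1,1,1,1).

The boundary map ∂_2: C_2 → C_1 maps a triangle to the signed sum of its edges. For instance
  ∂[v_0,v_1,v_2] = [v_1,v_2] − [v_0,v_2] + [v_0,v_1],
  ∂[v_0,v_3,v_4] = [v_3,v_4] − [v_0,v_4] + [v_0,v_3].
The resulting 10×5 matrix has rank 5, and its Smith normal form has invariant factors (1,1,1,1,1).

Reading off H_k = ker ∂_k / im ∂_{k+1}:

  H_0: rank C_0 − rank ∂_1 = 5 − 4 = 1, and the invariant factors of ∂_1 are all 1, so H_0 ≅ Z.
  H_1: rank ker ∂_1 − rank ∂_2 = (10 − 4) − 5 = 1, and the invariant factors of ∂_2 are all 1, so H_1 ≅ Z.
  H_2: rank ker ∂_2 − rank ∂_3 = (5 − 5) − 0 = 0, and there is no ∂_3, so H_2 ≅ 0.

(K is a triangulation of the Möbius band.)

H_0 ≅ Z,  H_1 ≅ Z,  H_2 = 0.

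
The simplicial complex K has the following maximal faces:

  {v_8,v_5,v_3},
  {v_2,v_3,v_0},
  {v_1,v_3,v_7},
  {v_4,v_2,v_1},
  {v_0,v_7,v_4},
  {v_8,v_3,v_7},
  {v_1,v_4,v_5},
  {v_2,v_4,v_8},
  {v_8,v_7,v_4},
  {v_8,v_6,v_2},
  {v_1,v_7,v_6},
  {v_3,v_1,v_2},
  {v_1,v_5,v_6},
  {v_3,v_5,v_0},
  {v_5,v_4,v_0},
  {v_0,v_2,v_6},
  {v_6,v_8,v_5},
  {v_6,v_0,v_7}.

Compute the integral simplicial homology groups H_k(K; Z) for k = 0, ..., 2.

Fix the vertex order v_0 < v_1 < v_2 < v_3 < v_4 < v_5 < v_6 < v_7 < v_8 and write every simplex with vertices in increasing order. Then dim K = 2 and the simplices of K are:

  0-simplices (9): [v_0], [v_1], [v_2], [v_3], [v_4], [v_5], [v_6], [v_7], [v_8]
  1-simplices (27): (27 of them)
  2-simplices (18): (18 of them)

Hence C_0 ≅ Z^9, C_1 ≅ Z^27, C_2 ≅ Z^18.

The boundary map ∂_1: C_1 → C_0 maps an edge to its endpoints' difference, ∂[p,q] = q − p.
As a 9×27 matrix over Z this has rank 8, with invariant factors (1,1,1,1,1,1,1,1).

∂_2: C_2 → C_1 acts by ∂[p,q,r] = [q,r] − [p,r] + [p,q]. For instance
  ∂[v_1,v_2,v_4] = [v_2,v_4] − [v_1,v_4] + [v_1,v_2],
  ∂[v_1,v_4,v_5] = [v_4,v_5] − [v_1,v_5] + [v_1,v_4].
The 27×18 boundary matrix has rank 17 and Smith normal form diag(1,1,1,1,1,1,1,1,1,1,1,1,1,1,1,1,1).

Reading off H_k = ker ∂_k / im ∂_{k+1}:

  H_0: rank C_0 − rank ∂_1 = 9 − 8 = 1, and the invariant factors of ∂_1 are all 1, so H_0 ≅ Z.
  H_1: rank ker ∂_1 − rank ∂_2 = (27 − 8) − 17 = 2, and the invariant factors of ∂_2 are all 1, so H_1 ≅ Z^2.
  H_2: rank ker ∂_2 − rank ∂_3 = (18 − 17) − 0 = 1, and there is no ∂_3, so H_2 ≅ Z.

H_0 ≅ Z,  H_1 ≅ Z^2,  H_2 ≅ Z.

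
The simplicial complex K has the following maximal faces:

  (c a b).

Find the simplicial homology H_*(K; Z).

H_0 = Z,  H_1 = 0,  H_2 = 0.

K has 3 vertices, 3 edges, 1 triangle.
rank ∂_0 = 0, rank ∂_1 = 2 ⇒ b_0 = 3 − 0 − 2 = 1; all invariant factors of ∂_1 are 1 so no torsion. So H_0 ≅ Z.
rank ∂_1 = 2, rank ∂_2 = 1 ⇒ b_1 = 3 − 2 − 1 = 0; all invariant factors of ∂_2 are 1 so no torsion. So H_1 ≅ 0.
rank ∂_2 = 1, rank ∂_3 = 0 ⇒ b_2 = 1 − 1 − 0 = 0. So H_2 ≅ 0.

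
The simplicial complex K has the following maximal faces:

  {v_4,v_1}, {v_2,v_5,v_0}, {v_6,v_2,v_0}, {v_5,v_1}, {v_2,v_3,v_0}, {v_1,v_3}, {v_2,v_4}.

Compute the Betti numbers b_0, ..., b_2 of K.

We work with the vertex ordering v_0 < v_1 < v_2 < v_3 < v_4 < v_5 < v_6. The simplices of K, each written with vertices in increasing order, are:

  0-simplices (7): [v_0], [v_1], [v_2], [v_3], [v_4], [v_5], [v_6]
  1-simplices (11): [v_0,v_2], [v_0,v_3], [v_0,v_5], [v_0,v_6], [v_1,v_3], [v_1,v_4], [v_1,v_5], [v_2,v_3], [v_2,v_4], [v_2,v_5], [v_2,v_6]
  2-simplices (3): [v_0,v_2,v_3], [v_0,v_2,v_5], [v_0,v_2,v_6]

Hence C_0 ≅ Z^7, C_1 ≅ Z^11, C_2 ≅ Z^3.

Boundary ∂_1: C_1 → C_0 sends each edge [p,q] (with p < q) to q − p. For instance
  ∂[v_2,v_6] = [v_6] − [v_2].
As a 7×11 matrix over Z this has rank 6, with invariant factors (1,1,1,1,1,1).

∂_2: C_2 → C_1 sends each 2-simplex [p,q,r] to [q,r] − [p,r] + [p,q]. For instance
  ∂[v_0,v_2,v_3] = [v_2,v_3] − [v_0,v_3] + [v_0,v_2],
  ∂[v_0,v_2,v_5] = [v_2,v_5] − [v_0,v_5] + [v_0,v_2].
As a 11×3 matrix over Z this has rank 3, with invariant factors (1,1,1).

Computing H_k = (kernel of ∂_k) / (image of ∂_{k+1}):

  H_0: rank C_0 − rank ∂_1 = 7 − 6 = 1, and the invariant factors of ∂_1 are all 1, so H_0 ≅ Z.
  H_1: rank ker ∂_1 − rank ∂_2 = (11 − 6) − 3 = 2, and the invariant factors of ∂_2 are all 1, so H_1 ≅ Z^2.
  H_2: rank ker ∂_2 − rank ∂_3 = (3 − 3) − 0 = 0, and there is no ∂_3, so H_2 ≅ 0.

Hence the Betti numbers are b_0 = 1, b_1 = 2, b_2 = 0.

b_0 = 1, b_1 = 2, b_2 = 0.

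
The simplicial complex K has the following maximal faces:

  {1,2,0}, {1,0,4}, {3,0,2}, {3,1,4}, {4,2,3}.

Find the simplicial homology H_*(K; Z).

H_0 ≅ Z,  H_1 ≅ Z,  H_2 = 0.

Take the total order 0 < 1 < 2 < 3 < 4 on the vertex set. Then K (dimension 2) consists of the simplices:

  0-simplices (5): [0], [1], [2], [3], [4]
  1-simplices (10): [0,1], [0,2], [0,3], [0,4], [1,2], [1,3], [1,4], [2,3], [2,4], [3,4]
  2-simplices (5): [0,1,2], [0,1,4], [0,2,3], [1,3,4], [2,3,4]

giving chain groups C_0 ≅ Z^5, C_1 ≅ Z^10, C_2 ≅ Z^5.

Boundary ∂_1: C_1 → C_0 maps an edge to its endpoints' difference, ∂[p,q] = q − p. For instance
  ∂[0,4] = [4] − [0].
The resulting 5×10 matrix has rank 4, and its Smith normal form has invariant factors (1,1,1,1).

Boundary ∂_2: C_2 → C_1 acts by ∂[p,q,r] = [q,r] − [p,r] + [p,q]. For instance
  ∂[1,3,4] = [3,4] − [1,4] + [1,3],
  ∂[2,3,4] = [3,4] − [2,4] + [2,3].
The 10×5 boundary matrix has rank 5 and Smith normal form diag(1,1,1,1,1).

From H_k ≅ ker(∂_k) / im(∂_{k+1}) we obtain:

  H_0: rank C_0 − rank ∂_1 = 5 − 4 = 1, and the invariant factors of ∂_1 are all 1, so H_0 ≅ Z.
  H_1: rank ker ∂_1 − rank ∂_2 = (10 − 4) − 5 = 1, and the invariant factors of ∂_2 are all 1, so H_1 ≅ Z.
  H_2: rank ker ∂_2 − rank ∂_3 = (5 − 5) − 0 = 0, and there is no ∂_3, so H_2 ≅ 0.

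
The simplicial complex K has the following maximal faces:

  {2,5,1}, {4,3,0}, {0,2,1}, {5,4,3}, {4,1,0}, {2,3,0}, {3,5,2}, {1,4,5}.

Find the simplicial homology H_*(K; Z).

Take the total order 0 < 1 < 2 < 3 < 4 < 5 on the vertex set. Then K (dimension 2) consists of the simplices:

  0-simplices (6): [0], [1], [2], [3], [4], [5]
  1-simplices (12): [0,1], [0,2], [0,3], [0,4], [1,2], [1,4], [1,5], [2,3], [2,5], [3,4], [3,5], [4,5]
  2-simplices (8): [0,1,2], [0,1,4], [0,2,3], [0,3,4], [1,2,5], [1,4,5], [2,3,5], [3,4,5]

Hence C_0 ≅ Z^6, C_1 ≅ Z^12, C_2 ≅ Z^8.

Boundary ∂_1: C_1 → C_0 is given by ∂[p,q] = [q] − [p].
The 6×12 boundary matrix has rank 5 and Smith normal form diag(1,1,1,1,1).

Boundary ∂_2: C_2 → C_1 acts by ∂[p,q,r] = [q,r] − [p,r] + [p,q]. For instance
  ∂[0,2,3] = [2,3] − [0,3] + [0,2],
  ∂[0,1,4] = [1,4] − [0,4] + [0,1].
The 12×8 boundary matrix has rank 7 and Smith normal form diag(1,1,1,1,1,1,1).

Computing H_k = (kernel of ∂_k) / (image of ∂_{k+1}):

  H_0: rank C_0 − rank ∂_1 = 6 − 5 = 1, and the invariant factors of ∂_1 are all 1, so H_0 ≅ Z.
  H_1: rank ker ∂_1 − rank ∂_2 = (12 − 5) − 7 = 0, and the invariant factors of ∂_2 are all 1, so H_1 ≅ 0.
  H_2: rank ker ∂_2 − rank ∂_3 = (8 − 7) − 0 = 1, and there is no ∂_3, so H_2 ≅ Z.

As a check, the Euler characteristic is 6 − 12 + 8 = 2, which agrees with 1 − 0 + 1 = 2.

H_0 = Z,  H_1 = 0,  H_2 = Z.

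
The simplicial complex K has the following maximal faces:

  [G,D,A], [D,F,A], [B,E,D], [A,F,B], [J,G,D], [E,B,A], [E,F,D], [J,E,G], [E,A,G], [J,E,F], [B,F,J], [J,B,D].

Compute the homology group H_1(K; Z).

H_1 ≅ Z/2.

K has 7 vertices, 18 edges, 12 triangles.
rank ∂_1 = 6, rank ∂_2 = 12 ⇒ b_1 = 18 − 6 − 12 = 0; ∂_2 has invariant factor(s) [2] giving torsion. So H_1 ≅ Z/2.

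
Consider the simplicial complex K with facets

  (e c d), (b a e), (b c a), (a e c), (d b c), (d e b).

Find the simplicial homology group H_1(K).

We work with the vertex ordering a < b < c < d < e. The simplices of K, each written with vertices in increasing order, are:

  0-simplices (5): a, b, c, d, e
  1-simplices (9): ab, ac, ae, bc, bd, be, cd, ce, de
  2-simplices (6): abc, abe, ace, bcd, bde, cde

Hence C_0 ≅ Z^5, C_1 ≅ Z^9, C_2 ≅ Z^6.

The boundary map ∂_1: C_1 → C_0 maps an edge to its endpoints' difference, ∂[p,q] = q − p.
This gives a 5×9 integer matrix of rank 4; reducing to Smith normal form yields diagonal entries (1,1,1,1).

∂_2: C_2 → C_1 maps a triangle to the signed sum of its edges. For instance
  ∂abe = be − ae + ab,
  ∂bcd = cd − bd + bc.
As a 9×6 matrix over Z this has rank 5, with invariant factors (1,1,1,1,1).

Reading off H_k = ker ∂_k / im ∂_{k+1}:

  H_1: rank ker ∂_1 − rank ∂_2 = (9 − 4) − 5 = 0, and the invariant factors of ∂_2 are all 1, so H_1 ≅ 0.

(K is a triangulation of the 2-sphere S^2.)

H_1 ≅ 0.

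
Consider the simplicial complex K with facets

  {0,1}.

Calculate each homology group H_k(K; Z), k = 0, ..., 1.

Fix the vertex order 0 < 1 and write every simplex with vertices in increasing order. Then dim K = 1 and the simplices of K are:

  0-simplices (2): [0], [1]
  1-simplices (1): [0,1]

so the chain groups are C_0 ≅ Z^2, C_1 ≅ Z^1.

∂_1: C_1 → C_0 sends each edge [p,q] (with p < q) to q − p.
The 2×1 boundary matrix has rank 1 and Smith normal form diag(1).

Reading off H_k = ker ∂_k / im ∂_{k+1}:

  H_0: rank C_0 − rank ∂_1 = 2 − 1 = 1, and the invariant factors of ∂_1 are all 1, so H_0 ≅ Z.
  H_1: rank ker ∂_1 − rank ∂_2 = (1 − 1) − 0 = 0, and there is no ∂_2, so H_1 ≅ 0.

(K is a triangulation of the 1-simplex.)

H_0 ≅ Z,  H_1 = 0.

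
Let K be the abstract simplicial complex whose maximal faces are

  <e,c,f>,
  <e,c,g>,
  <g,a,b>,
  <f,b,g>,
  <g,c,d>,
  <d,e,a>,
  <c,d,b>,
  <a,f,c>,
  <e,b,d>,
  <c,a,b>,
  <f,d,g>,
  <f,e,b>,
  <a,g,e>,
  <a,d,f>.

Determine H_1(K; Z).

H_1 = Z^2.

We work with the vertex ordering a < b < c < d < e < f < g. The simplices of K, each written with vertices in increasing order, are:

  0-simplices (7): a, b, c, d, e, f, g
  1-simplices (21): ab, ac, ad, ae, af, ag, bc, bd, be, bf, bg, cd, ce, cf, cg, de, df, dg, ef, eg, fg
  2-simplices (14): abc, abg, acf, ade, adf, aeg, bcd, bde, bef, bfg, cdg, cef, ceg, dfg

so the chain groups are C_0 ≅ Z^7, C_1 ≅ Z^21, C_2 ≅ Z^14.

The boundary map ∂_1: C_1 → C_0 is given by ∂[p,q] = [q] − [p].
This gives a 7×21 integer matrix of rank 6; reducing to Smith normal form yields diagonal entries (1,1,1,1,1,1).

∂_2: C_2 → C_1 sends each 2-simplex [p,q,r] to [q,r] − [p,r] + [p,q]. For instance
  ∂ceg = eg − cg + ce,
  ∂cdg = dg − cg + cd.
As a 21×14 matrix over Z this has rank 13, with invariant factors (1,1,1,1,1,1,1,1,1,1,1,1,1).

Computing H_k = (kernel of ∂_k) / (image of ∂_{k+1}):

  H_1: rank ker ∂_1 − rank ∂_2 = (21 − 6) − 13 = 2, and the invariant factors of ∂_2 are all 1, so H_1 ≅ Z^2.

(K is a triangulation of the torus T^2.)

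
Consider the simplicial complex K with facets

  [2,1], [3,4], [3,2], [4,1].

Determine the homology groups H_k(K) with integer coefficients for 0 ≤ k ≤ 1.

Take the total order 1 < 2 < 3 < 4 on the vertex set. Then K (dimension 1) consists of the simplices:

  0-simplices (4): [1], [2], [3], [4]
  1-simplices (4): [1,2], [1,4], [2,3], [3,4]

so the chain groups are C_0 ≅ Z^4, C_1 ≅ Z^4.

∂_1: C_1 → C_0 sends each edge [p,q] (with p < q) to q − p.
As a 4×4 matrix over Z this has rank 3, with invariant factors (1,1,1).

Computing H_k = (kernel of ∂_k) / (image of ∂_{k+1}):

  H_0: rank C_0 − rank ∂_1 = 4 − 3 = 1, and the invariant factors of ∂_1 are all 1, so H_0 = Z.
  H_1: rank ker ∂_1 − rank ∂_2 = (4 − 3) − 0 = 1, and there is no ∂_2, so H_1 = Z.

H_0 ≅ Z,  H_1 ≅ Z.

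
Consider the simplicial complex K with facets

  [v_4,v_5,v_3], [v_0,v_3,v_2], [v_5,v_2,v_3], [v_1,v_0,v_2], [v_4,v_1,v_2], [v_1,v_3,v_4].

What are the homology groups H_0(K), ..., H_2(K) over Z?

We work with the vertex ordering v_0 < v_1 < v_2 < v_3 < v_4 < v_5. The simplices of K, each written with vertices in increasing order, are:

  0-simplices (6): [v_0], [v_1], [v_2], [v_3], [v_4], [v_5]
  1-simplices (12): [v_0,v_1], [v_0,v_2], [v_0,v_3], [v_1,v_2], [v_1,v_3], [v_1,v_4], [v_2,v_3], [v_2,v_4], [v_2,v_5], [v_3,v_4], [v_3,v_5], [v_4,v_5]
  2-simplices (6): [v_0,v_1,v_2], [v_0,v_2,v_3], [v_1,v_2,v_4], [v_1,v_3,v_4], [v_2,v_3,v_5], [v_3,v_4,v_5]

Hence C_0 ≅ Z^6, C_1 ≅ Z^12, C_2 ≅ Z^6.

The boundary map ∂_1: C_1 → C_0 is given by ∂[p,q] = [q] − [p]. For instance
  ∂[v_1,v_2] = [v_2] − [v_1].
The 6×12 boundary matrix has rank 5 and Smith normal form diag(1,1,1,1,1).

Boundary ∂_2: C_2 → C_1 acts by ∂[p,q,r] = [q,r] − [p,r] + [p,q]. For instance
  ∂[v_3,v_4,v_5] = [v_4,v_5] − [v_3,v_5] + [v_3,v_4],
  ∂[v_0,v_1,v_2] = [v_1,v_2] − [v_0,v_2] + [v_0,v_1].
This gives a 12×6 integer matrix of rank 6; reducing to Smith normal form yields diagonal entries (1,1,1,1,1,1).

Computing H_k = (kernel of ∂_k) / (image of ∂_{k+1}):

  H_0: rank C_0 − rank ∂_1 = 6 − 5 = 1, and the invariant factors of ∂_1 are all 1, so H_0 = Z.
  H_1: rank ker ∂_1 − rank ∂_2 = (12 − 5) − 6 = 1, and the invariant factors of ∂_2 are all 1, so H_1 = Z.
  H_2: rank ker ∂_2 − rank ∂_3 = (6 − 6) − 0 = 0, and there is no ∂_3, so H_2 = 0.

H_0 ≅ Z,  H_1 ≅ Z,  H_2 = 0.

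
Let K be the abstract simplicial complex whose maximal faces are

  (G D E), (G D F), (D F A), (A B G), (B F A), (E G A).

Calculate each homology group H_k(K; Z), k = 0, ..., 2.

H_0 ≅ Z,  H_1 ≅ Z,  H_2 = 0.

Fix the vertex order A < B < D < E < F < G and write every simplex with vertices in increasing order. Then dim K = 2 and the simplices of K are:

  0-simplices (6): A, B, D, E, F, G
  1-simplices (12): AB, AD, AE, AF, AG, BF, BG, DE, DF, DG, EG, FG
  2-simplices (6): ABF, ABG, ADF, AEG, DEG, DFG

Hence C_0 ≅ Z^6, C_1 ≅ Z^12, C_2 ≅ Z^6.

∂_1: C_1 → C_0 sends each edge [p,q] (with p < q) to q − p.
As a 6×12 matrix over Z this has rank 5, with invariant factors (1,1,1,1,1).

∂_2: C_2 → C_1 acts by ∂[p,q,r] = [q,r] − [p,r] + [p,q]. For instance
  ∂ABF = BF − AF + AB,
  ∂DFG = FG − DG + DF.
As a 12×6 matrix over Z this has rank 6, with invariant factors (1,1,1,1,1,1).

Reading off H_k = ker ∂_k / im ∂_{k+1}:

  H_0: rank C_0 − rank ∂_1 = 6 − 5 = 1, and the invariant factors of ∂_1 are all 1, so H_0 ≅ Z.
  H_1: rank ker ∂_1 − rank ∂_2 = (12 − 5) − 6 = 1, and the invariant factors of ∂_2 are all 1, so H_1 ≅ Z.
  H_2: rank ker ∂_2 − rank ∂_3 = (6 − 6) − 0 = 0, and there is no ∂_3, so H_2 ≅ 0.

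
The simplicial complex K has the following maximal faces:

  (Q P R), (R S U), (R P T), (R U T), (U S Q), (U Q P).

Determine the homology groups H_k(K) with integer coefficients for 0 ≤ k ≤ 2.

H_0 ≅ Z,  H_1 ≅ Z,  H_2 = 0.

Order the vertices as P < Q < R < S < T < U. Listing each simplex with vertices in this order, K has dimension 2 with simplices:

  0-simplices (6): P, Q, R, S, T, U
  1-simplices (12): PQ, PR, PT, PU, QR, QS, QU, RS, RT, RU, SU, TU
  2-simplices (6): PQR, PQU, PRT, QSU, RSU, RTU

so the chain groups are C_0 ≅ Z^6, C_1 ≅ Z^12, C_2 ≅ Z^6.

Boundary ∂_1: C_1 → C_0 sends each edge [p,q] (with p < q) to q − p. For instance
  ∂PT = T − P.
This gives a 6×12 integer matrix of rank 5; reducing to Smith normal form yields diagonal entries (1,1,1,1,1).

The boundary map ∂_2: C_2 → C_1 sends each 2-simplex [p,q,r] to [q,r] − [p,r] + [p,q]. For instance
  ∂RSU = SU − RU + RS,
  ∂PQR = QR − PR + PQ.
This gives a 12×6 integer matrix of rank 6; reducing to Smith normal form yields diagonal entries (1,1,1,1,1,1).

Now H_k = ker ∂_k / im ∂_{k+1}, so:

  H_0: rank C_0 − rank ∂_1 = 6 − 5 = 1, and the invariant factors of ∂_1 are all 1, so H_0 = Z.
  H_1: rank ker ∂_1 − rank ∂_2 = (12 − 5) − 6 = 1, and the invariant factors of ∂_2 are all 1, so H_1 = Z.
  H_2: rank ker ∂_2 − rank ∂_3 = (6 − 6) − 0 = 0, and there is no ∂_3, so H_2 = 0.

(K is a triangulation of the cylinder S^1 x I.)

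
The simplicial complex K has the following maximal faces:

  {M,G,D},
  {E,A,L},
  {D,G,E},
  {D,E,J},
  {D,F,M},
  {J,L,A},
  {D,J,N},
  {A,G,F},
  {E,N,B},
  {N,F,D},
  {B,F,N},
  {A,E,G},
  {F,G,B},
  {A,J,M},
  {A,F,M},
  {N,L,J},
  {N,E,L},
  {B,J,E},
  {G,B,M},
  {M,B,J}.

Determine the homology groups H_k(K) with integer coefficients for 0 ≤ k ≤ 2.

Fix the vertex order A < B < D < E < F < G < J < L < M < N and write every simplex with vertices in increasing order. Then dim K = 2 and the simplices of K are:

  0-simplices (10): A, B, D, E, F, G, J, L, M, N
  1-simplices (30): AE, AF, AG, AJ, AL, AM, BE, BF, BG, BJ, BM, BN, DE, DF, DG, DJ, DM, DN, EG, EJ, EL, EN, FG, FM, FN, GM, JL, JM, JN, LN
  2-simplices (20): AEG, AEL, AFG, AFM, AJL, AJM, BEJ, BEN, BFG, BFN, BGM, BJM, DEG, DEJ, DFM, DFN, DGM, DJN, ELN, JLN

giving chain groups C_0 ≅ Z^10, C_1 ≅ Z^30, C_2 ≅ Z^20.

The boundary map ∂_1: C_1 → C_0 sends each edge [p,q] (with p < q) to q − p.
The 10×30 boundary matrix has rank 9 and Smith normal form diag(1,1,1,1,1,1,1,1,1).

∂_2: C_2 → C_1 sends each 2-simplex [p,q,r] to [q,r] − [p,r] + [p,q]. For instance
  ∂AEG = EG − AG + AE,
  ∂AEL = EL − AL + AE.
The resulting 30×20 matrix has rank 20, and its Smith normal form has invariant factors (1,1,1,1,1,1,1,1,1,1,1,1,1,1,1,1,1,1,1,2).

Reading off H_k = ker ∂_k / im ∂_{k+1}:

  H_0: rank C_0 − rank ∂_1 = 10 − 9 = 1, and the invariant factors of ∂_1 are all 1, so H_0 ≅ Z.
  H_1: rank ker ∂_1 − rank ∂_2 = (30 − 9) − 20 = 1, and ∂_2 has invariant factor 2 > 1, so H_1 ≅ Z × Z/2.
  H_2: rank ker ∂_2 − rank ∂_3 = (20 − 20) − 0 = 0, and there is no ∂_3, so H_2 ≅ 0.

As a check, the Euler characteristic is 10 − 30 + 20 = 0, which agrees with 1 − 1 + 0 = 0.

H_0 ≅ Z,  H_1 ≅ Z × Z/2,  H_2 = 0.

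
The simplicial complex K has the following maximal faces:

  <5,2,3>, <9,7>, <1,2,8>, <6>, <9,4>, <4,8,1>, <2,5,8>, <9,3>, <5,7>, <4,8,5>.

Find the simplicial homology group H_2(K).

H_2 ≅ 0.

Order the vertices as 1 < 2 < 3 < 4 < 5 < 6 < 7 < 8 < 9. Listing each simplex with vertices in this order, K has dimension 2 with simplices:

  0-simplices (9): [1], [2], [3], [4], [5], [6], [7], [8], [9]
  1-simplices (14): [1,2], [1,4], [1,8], [2,3], [2,5], [2,8], [3,5], [3,9], [4,5], [4,8], [4,9], [5,7], [5,8], [7,9]
  2-simplices (5): [1,2,8], [1,4,8], [2,3,5], [2,5,8], [4,5,8]

so the chain groups are C_0 ≅ Z^9, C_1 ≅ Z^14, C_2 ≅ Z^5.

∂_1: C_1 → C_0 is given by ∂[p,q] = [q] − [p].
This gives a 9×14 integer matrix of rank 7; reducing to Smith normal form yields diagonal entries (1,1,1,1,1,1,1).

The boundary map ∂_2: C_2 → C_1 acts by ∂[p,q,r] = [q,r] − [p,r] + [p,q]. For instance
  ∂[1,4,8] = [4,8] − [1,8] + [1,4],
  ∂[1,2,8] = [2,8] − [1,8] + [1,2].
The 14×5 boundary matrix has rank 5 and Smith normal form diag(1,1,1,1,1).

Computing H_k = (kernel of ∂_k) / (image of ∂_{k+1}):

  H_2: rank ker ∂_2 − rank ∂_3 = (5 − 5) − 0 = 0, and there is no ∂_3, so H_2 = 0.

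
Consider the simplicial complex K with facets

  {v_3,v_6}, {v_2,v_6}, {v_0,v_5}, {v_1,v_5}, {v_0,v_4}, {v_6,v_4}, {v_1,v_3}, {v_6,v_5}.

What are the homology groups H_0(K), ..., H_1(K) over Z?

Fix the vertex order v_0 < v_1 < v_2 < v_3 < v_4 < v_5 < v_6 and write every simplex with vertices in increasing order. Then dim K = 1 and the simplices of K are:

  0-simplices (7): [v_0], [v_1], [v_2], [v_3], [v_4], [v_5], [v_6]
  1-simplices (8): [v_0,v_4], [v_0,v_5], [v_1,v_3], [v_1,v_5], [v_2,v_6], [v_3,v_6], [v_4,v_6], [v_5,v_6]

Hence C_0 ≅ Z^7, C_1 ≅ Z^8.

The boundary map ∂_1: C_1 → C_0 maps an edge to its endpoints' difference, ∂[p,q] = q − p. For instance
  ∂[v_1,v_3] = [v_3] − [v_1].
As a 7×8 matrix over Z this has rank 6, with invariant factors (1,1,1,1,1,1).

From H_k ≅ ker(∂_k) / im(∂_{k+1}) we obtain:

  H_0: rank C_0 − rank ∂_1 = 7 − 6 = 1, and the invariant factors of ∂_1 are all 1, so H_0 ≅ Z.
  H_1: rank ker ∂_1 − rank ∂_2 = (8 − 6) − 0 = 2, and there is no ∂_2, so H_1 ≅ Z^2.

As a check, the Euler characteristic is 7 − 8 = -1, which agrees with 1 − 2 = -1.

H_0 ≅ Z,  H_1 ≅ Z^2.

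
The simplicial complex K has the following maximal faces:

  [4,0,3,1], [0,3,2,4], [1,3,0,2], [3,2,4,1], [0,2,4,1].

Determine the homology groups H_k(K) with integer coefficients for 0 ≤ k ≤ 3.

H_0 ≅ Z,  H_1 = 0,  H_2 = 0,  H_3 ≅ Z.

We work with the vertex ordering 0 < 1 < 2 < 3 < 4. The simplices of K, each written with vertices in increasing order, are:

  0-simplices (5): [0], [1], [2], [3], [4]
  1-simplices (10): [0,1], [0,2], [0,3], [0,4], [1,2], [1,3], [1,4], [2,3], [2,4], [3,4]
  2-simplices (10): [0,1,2], [0,1,3], [0,1,4], [0,2,3], [0,2,4], [0,3,4], [1,2,3], [1,2,4], [1,3,4], [2,3,4]
  3-simplices (5): [0,1,2,3], [0,1,2,4], [0,1,3,4], [0,2,3,4], [1,2,3,4]

so the chain groups are C_0 ≅ Z^5, C_1 ≅ Z^10, C_2 ≅ Z^10, C_3 ≅ Z^5.

Boundary ∂_1: C_1 → C_0 is given by ∂[p,q] = [q] − [p]. For instance
  ∂[1,4] = [4] − [1].
As a 5×10 matrix over Z this has rank 4, with invariant factors (1,1,1,1).

∂_2: C_2 → C_1 maps a triangle to the signed sum of its edges. For instance
  ∂[1,2,4] = [2,4] − [1,4] + [1,2],
  ∂[1,2,3] = [2,3] − [1,3] + [1,2].
This gives a 10×10 integer matrix of rank 6; reducing to Smith normal form yields diagonal entries (1,1,1,1,1,1).

Boundary ∂_3: C_3 → C_2 sends each 3-simplex σ to the alternating sum Σ_i (−1)^i (σ with its i-th vertex removed). For instance
  ∂[0,2,3,4] = [2,3,4] − [0,3,4] + [0,2,4] − [0,2,3],
  ∂[0,1,2,3] = [1,2,3] − [0,2,3] + [0,1,3] − [0,1,2].
The resulting 10×5 matrix has rank 4, and its Smith normal form has invariant factors (1,1,1,1).

From H_k ≅ ker(∂_k) / im(∂_{k+1}) we obtain:

  H_0: rank C_0 − rank ∂_1 = 5 − 4 = 1, and the invariant factors of ∂_1 are all 1, so H_0 = Z.
  H_1: rank ker ∂_1 − rank ∂_2 = (10 − 4) − 6 = 0, and the invariant factors of ∂_2 are all 1, so H_1 = 0.
  H_2: rank ker ∂_2 − rank ∂_3 = (10 − 6) − 4 = 0, and the invariant factors of ∂_3 are all 1, so H_2 = 0.
  H_3: rank ker ∂_3 − rank ∂_4 = (5 − 4) − 0 = 1, and there is no ∂_4, so H_3 = Z.

(K is a triangulation of the 3-sphere S^3.)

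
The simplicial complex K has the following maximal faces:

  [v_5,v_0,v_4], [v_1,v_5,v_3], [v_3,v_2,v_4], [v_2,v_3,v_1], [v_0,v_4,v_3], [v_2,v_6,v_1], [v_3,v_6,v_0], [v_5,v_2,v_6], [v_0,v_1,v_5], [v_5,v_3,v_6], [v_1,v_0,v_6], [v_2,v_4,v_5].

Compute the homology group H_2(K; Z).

H_2 ≅ 0.

Take the total order v_0 < v_1 < v_2 < v_3 < v_4 < v_5 < v_6 on the vertex set. Then K (dimension 2) consists of the simplices:

  0-simplices (7): [v_0], [v_1], [v_2], [v_3], [v_4], [v_5], [v_6]
  1-simplices (18): (18 of them)
  2-simplices (12): (12 of them)

giving chain groups C_0 ≅ Z^7, C_1 ≅ Z^18, C_2 ≅ Z^12.

∂_1: C_1 → C_0 sends each edge [p,q] (with p < q) to q − p. For instance
  ∂[v_0,v_3] = [v_3] − [v_0].
The resulting 7×18 matrix has rank 6, and its Smith normal form has invariant factors (1,1,1,1,1,1).

∂_2: C_2 → C_1 acts by ∂[p,q,r] = [q,r] − [p,r] + [p,q]. For instance
  ∂[v_1,v_2,v_3] = [v_2,v_3] − [v_1,v_3] + [v_1,v_2],
  ∂[v_2,v_4,v_5] = [v_4,v_5] − [v_2,v_5] + [v_2,v_4].
The 18×12 boundary matrix has rank 12 and Smith normal form diag(1,1,1,1,1,1,1,1,1,1,1,2).

Now H_k = ker ∂_k / im ∂_{k+1}, so:

  H_2: rank ker ∂_2 − rank ∂_3 = (12 − 12) − 0 = 0, and there is no ∂_3, so H_2 ≅ 0.

(K is a triangulation of the real projective plane RP^2.)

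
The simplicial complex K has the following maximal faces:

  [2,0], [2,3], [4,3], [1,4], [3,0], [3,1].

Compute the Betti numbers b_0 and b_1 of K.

b_0 = 1, b_1 = 2.

Fix the vertex order 0 < 1 < 2 < 3 < 4 and write every simplex with vertices in increasing order. Then dim K = 1 and the simplices of K are:

  0-simplices (5): [0], [1], [2], [3], [4]
  1-simplices (6): [0,2], [0,3], [1,3], [1,4], [2,3], [3,4]

so the chain groups are C_0 ≅ Z^5, C_1 ≅ Z^6.

∂_1: C_1 → C_0 sends each edge [p,q] (with p < q) to q − p.
The resulting 5×6 matrix has rank 4, and its Smith normal form has invariant factors (1,1,1,1).

From H_k ≅ ker(∂_k) / im(∂_{k+1}) we obtain:

  H_0: rank C_0 − rank ∂_1 = 5 − 4 = 1, and the invariant factors of ∂_1 are all 1, so H_0 = Z.
  H_1: rank ker ∂_1 − rank ∂_2 = (6 − 4) − 0 = 2, and there is no ∂_2, so H_1 = Z^2.

Hence the Betti numbers are b_0 = 1, b_1 = 2.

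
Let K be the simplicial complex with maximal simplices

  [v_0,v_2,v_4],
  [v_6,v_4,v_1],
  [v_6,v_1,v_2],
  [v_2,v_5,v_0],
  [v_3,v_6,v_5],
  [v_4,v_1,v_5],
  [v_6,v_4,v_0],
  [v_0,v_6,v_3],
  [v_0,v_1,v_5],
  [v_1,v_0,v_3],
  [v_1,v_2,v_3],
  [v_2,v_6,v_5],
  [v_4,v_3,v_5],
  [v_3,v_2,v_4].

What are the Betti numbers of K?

Fix the vertex order v_0 < v_1 < v_2 < v_3 < v_4 < v_5 < v_6 and write every simplex with vertices in increasing order. Then dim K = 2 and the simplices of K are:

  0-simplices (7): [v_0], [v_1], [v_2], [v_3], [v_4], [v_5], [v_6]
  1-simplices (21): (21 of them)
  2-simplices (14): (14 of them)

so the chain groups are C_0 ≅ Z^7, C_1 ≅ Z^21, C_2 ≅ Z^14.

Boundary ∂_1: C_1 → C_0 sends each edge [p,q] (with p < q) to q − p. For instance
  ∂[v_3,v_5] = [v_5] − [v_3].
The resulting 7×21 matrix has rank 6, and its Smith normal form has invariant factors (1,1,1,1,1,1).

The boundary map ∂_2: C_2 → C_1 acts by ∂[p,q,r] = [q,r] − [p,r] + [p,q]. For instance
  ∂[v_0,v_1,v_5] = [v_1,v_5] − [v_0,v_5] + [v_0,v_1],
  ∂[v_1,v_4,v_6] = [v_4,v_6] − [v_1,v_6] + [v_1,v_4].
This gives a 21×14 integer matrix of rank 13; reducing to Smith normal form yields diagonal entries (1,1,1,1,1,1,1,1,1,1,1,1,1).

Computing H_k = (kernel of ∂_k) / (image of ∂_{k+1}):

  H_0: rank C_0 − rank ∂_1 = 7 − 6 = 1, and the invariant factors of ∂_1 are all 1, so H_0 ≅ Z.
  H_1: rank ker ∂_1 − rank ∂_2 = (21 − 6) − 13 = 2, and the invariant factors of ∂_2 are all 1, so H_1 ≅ Z^2.
  H_2: rank ker ∂_2 − rank ∂_3 = (14 − 13) − 0 = 1, and there is no ∂_3, so H_2 ≅ Z.

Hence the Betti numbers are b_0 = 1, b_1 = 2, b_2 = 1.

b_0 = 1, b_1 = 2, b_2 = 1.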